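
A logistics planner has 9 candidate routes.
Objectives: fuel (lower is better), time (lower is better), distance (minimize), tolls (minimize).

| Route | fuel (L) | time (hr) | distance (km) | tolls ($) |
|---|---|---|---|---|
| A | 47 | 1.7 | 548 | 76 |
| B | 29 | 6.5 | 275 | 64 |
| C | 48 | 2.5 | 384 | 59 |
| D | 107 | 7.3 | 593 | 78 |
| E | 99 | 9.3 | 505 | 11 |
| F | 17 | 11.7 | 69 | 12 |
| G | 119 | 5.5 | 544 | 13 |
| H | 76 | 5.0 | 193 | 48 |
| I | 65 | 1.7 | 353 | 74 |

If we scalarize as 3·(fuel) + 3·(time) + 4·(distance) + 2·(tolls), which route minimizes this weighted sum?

A: 3·47 + 3·1.7 + 4·548 + 2·76 = 2490.1
B: 3·29 + 3·6.5 + 4·275 + 2·64 = 1334.5
C: 3·48 + 3·2.5 + 4·384 + 2·59 = 1805.5
D: 3·107 + 3·7.3 + 4·593 + 2·78 = 2870.9
E: 3·99 + 3·9.3 + 4·505 + 2·11 = 2366.9
F: 3·17 + 3·11.7 + 4·69 + 2·12 = 386.1
G: 3·119 + 3·5.5 + 4·544 + 2·13 = 2575.5
H: 3·76 + 3·5.0 + 4·193 + 2·48 = 1111.0
I: 3·65 + 3·1.7 + 4·353 + 2·74 = 1760.1
Lowest: F at 386.1.

F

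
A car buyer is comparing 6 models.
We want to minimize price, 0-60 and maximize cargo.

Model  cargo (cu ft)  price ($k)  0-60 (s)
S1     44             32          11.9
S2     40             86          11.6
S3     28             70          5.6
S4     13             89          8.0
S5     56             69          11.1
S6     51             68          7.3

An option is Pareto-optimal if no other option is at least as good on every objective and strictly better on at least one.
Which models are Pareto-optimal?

S1: not dominated (best price).
S2: dominated by S5 (cargo 56≥40, price 69≤86, 0-60 11.1≤11.6).
S3: not dominated (best 0-60).
S4: dominated by S3 (cargo 28≥13, price 70≤89, 0-60 5.6≤8.0).
S5: not dominated (best cargo).
S6: not dominated.

S1, S3, S5, S6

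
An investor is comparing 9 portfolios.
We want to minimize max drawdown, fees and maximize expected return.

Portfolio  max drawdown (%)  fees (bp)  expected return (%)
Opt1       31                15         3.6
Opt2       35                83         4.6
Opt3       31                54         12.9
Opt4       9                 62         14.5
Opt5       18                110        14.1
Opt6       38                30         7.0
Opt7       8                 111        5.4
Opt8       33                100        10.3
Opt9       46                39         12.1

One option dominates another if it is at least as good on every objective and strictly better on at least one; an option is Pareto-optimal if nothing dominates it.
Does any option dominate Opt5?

Opt4 vs Opt5: max drawdown 9≤18, fees 62≤110, expected return 14.5≥14.1 — Opt4 is at least as good on every objective and strictly better on at least one, so Opt4 dominates Opt5.

Yes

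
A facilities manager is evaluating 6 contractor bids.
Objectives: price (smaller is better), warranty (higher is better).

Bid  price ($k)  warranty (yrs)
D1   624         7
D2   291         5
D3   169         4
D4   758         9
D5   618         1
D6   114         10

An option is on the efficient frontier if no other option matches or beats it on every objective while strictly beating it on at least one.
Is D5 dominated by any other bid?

Yes

D2 vs D5: price 291≤618, warranty 5≥1 — D2 is at least as good on every objective and strictly better on at least one, so D2 dominates D5.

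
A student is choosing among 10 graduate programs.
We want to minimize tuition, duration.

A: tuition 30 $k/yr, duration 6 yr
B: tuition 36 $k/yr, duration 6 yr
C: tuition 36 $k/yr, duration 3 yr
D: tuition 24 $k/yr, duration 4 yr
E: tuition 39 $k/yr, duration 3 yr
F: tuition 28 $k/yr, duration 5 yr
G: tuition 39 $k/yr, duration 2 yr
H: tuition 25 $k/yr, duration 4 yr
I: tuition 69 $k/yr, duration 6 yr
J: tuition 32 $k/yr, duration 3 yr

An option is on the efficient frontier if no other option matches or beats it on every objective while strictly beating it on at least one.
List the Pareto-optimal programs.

A: dominated by D (tuition 24≤30, duration 4≤6).
B: dominated by A (tuition 30≤36, duration 6≤6).
C: dominated by J (tuition 32≤36, duration 3≤3).
D: not dominated (best tuition).
E: dominated by C (tuition 36≤39, duration 3≤3).
F: dominated by D (tuition 24≤28, duration 4≤5).
G: not dominated (best duration).
H: dominated by D (tuition 24≤25, duration 4≤4).
I: dominated by A (tuition 30≤69, duration 6≤6).
J: not dominated.

D, G, J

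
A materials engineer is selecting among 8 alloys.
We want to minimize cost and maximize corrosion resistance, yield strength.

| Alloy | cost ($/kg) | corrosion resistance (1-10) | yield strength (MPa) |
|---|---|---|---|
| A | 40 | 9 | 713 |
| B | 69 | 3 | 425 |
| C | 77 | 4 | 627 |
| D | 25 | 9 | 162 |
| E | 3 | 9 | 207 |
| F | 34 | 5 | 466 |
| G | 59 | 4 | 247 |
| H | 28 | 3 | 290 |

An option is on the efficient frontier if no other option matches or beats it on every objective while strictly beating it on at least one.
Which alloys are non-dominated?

A: not dominated (best yield strength).
B: dominated by A (cost 40≤69, corrosion resistance 9≥3, yield strength 713≥425).
C: dominated by A (cost 40≤77, corrosion resistance 9≥4, yield strength 713≥627).
D: dominated by E (cost 3≤25, corrosion resistance 9≥9, yield strength 207≥162).
E: not dominated (best cost).
F: not dominated.
G: dominated by A (cost 40≤59, corrosion resistance 9≥4, yield strength 713≥247).
H: not dominated.

A, E, F, H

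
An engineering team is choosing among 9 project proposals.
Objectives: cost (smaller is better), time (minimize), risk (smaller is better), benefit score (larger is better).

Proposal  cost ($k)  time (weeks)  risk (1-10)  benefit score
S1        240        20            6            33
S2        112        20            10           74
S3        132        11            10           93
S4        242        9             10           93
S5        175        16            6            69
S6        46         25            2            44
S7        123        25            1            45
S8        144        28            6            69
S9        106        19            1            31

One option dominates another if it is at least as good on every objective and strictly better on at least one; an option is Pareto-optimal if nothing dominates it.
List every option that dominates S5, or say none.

none

S1: worse on cost (240 vs 175).
S2: worse on time (20 vs 16).
S3: worse on risk (10 vs 6).
S4: worse on cost (242 vs 175).
S6: worse on time (25 vs 16).
S7: worse on time (25 vs 16).
S8: worse on time (28 vs 16).
S9: worse on time (19 vs 16).
No option dominates S5.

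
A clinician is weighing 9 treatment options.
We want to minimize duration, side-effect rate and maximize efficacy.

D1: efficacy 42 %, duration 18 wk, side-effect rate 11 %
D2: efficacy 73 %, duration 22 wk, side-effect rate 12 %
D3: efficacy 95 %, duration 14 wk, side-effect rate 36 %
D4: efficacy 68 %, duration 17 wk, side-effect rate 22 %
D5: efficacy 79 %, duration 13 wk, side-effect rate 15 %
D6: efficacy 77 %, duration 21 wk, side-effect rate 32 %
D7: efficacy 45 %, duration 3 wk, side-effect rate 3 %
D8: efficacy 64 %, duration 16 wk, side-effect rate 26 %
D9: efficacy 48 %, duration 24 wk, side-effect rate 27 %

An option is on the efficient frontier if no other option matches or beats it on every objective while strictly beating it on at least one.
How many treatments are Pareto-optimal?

4

D1: dominated by D7 (efficacy 45≥42, duration 3≤18, side-effect rate 3≤11).
D2: not dominated.
D3: not dominated (best efficacy).
D4: dominated by D5 (efficacy 79≥68, duration 13≤17, side-effect rate 15≤22).
D5: not dominated.
D6: dominated by D5 (efficacy 79≥77, duration 13≤21, side-effect rate 15≤32).
D7: not dominated (best duration).
D8: dominated by D5 (efficacy 79≥64, duration 13≤16, side-effect rate 15≤26).
D9: dominated by D2 (efficacy 73≥48, duration 22≤24, side-effect rate 12≤27).
Pareto-optimal: D2, D3, D5, D7 → 4.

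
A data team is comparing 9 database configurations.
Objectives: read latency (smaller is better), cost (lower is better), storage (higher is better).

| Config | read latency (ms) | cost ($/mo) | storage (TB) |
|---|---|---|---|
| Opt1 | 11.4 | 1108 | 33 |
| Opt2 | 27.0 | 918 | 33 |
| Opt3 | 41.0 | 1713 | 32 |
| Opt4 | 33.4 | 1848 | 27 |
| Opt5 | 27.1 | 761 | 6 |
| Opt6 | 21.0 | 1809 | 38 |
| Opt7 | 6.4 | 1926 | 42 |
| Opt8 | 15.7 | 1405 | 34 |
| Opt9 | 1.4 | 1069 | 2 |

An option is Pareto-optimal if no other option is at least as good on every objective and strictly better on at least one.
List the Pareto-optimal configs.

Opt1: not dominated.
Opt2: not dominated.
Opt3: dominated by Opt1 (read latency 11.4≤41.0, cost 1108≤1713, storage 33≥32).
Opt4: dominated by Opt1 (read latency 11.4≤33.4, cost 1108≤1848, storage 33≥27).
Opt5: not dominated (best cost).
Opt6: not dominated.
Opt7: not dominated (best storage).
Opt8: not dominated.
Opt9: not dominated (best read latency).

Opt1, Opt2, Opt5, Opt6, Opt7, Opt8, Opt9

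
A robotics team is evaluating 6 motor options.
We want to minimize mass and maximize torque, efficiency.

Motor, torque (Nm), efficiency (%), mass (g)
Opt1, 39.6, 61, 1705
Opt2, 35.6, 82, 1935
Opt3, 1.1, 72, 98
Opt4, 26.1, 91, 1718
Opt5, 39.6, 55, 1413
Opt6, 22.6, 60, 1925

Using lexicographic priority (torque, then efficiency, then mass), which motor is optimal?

Opt1

First maximize torque: best is 39.6, kept {Opt1, Opt5}.
Then maximize efficiency: best is 61, kept {Opt1}.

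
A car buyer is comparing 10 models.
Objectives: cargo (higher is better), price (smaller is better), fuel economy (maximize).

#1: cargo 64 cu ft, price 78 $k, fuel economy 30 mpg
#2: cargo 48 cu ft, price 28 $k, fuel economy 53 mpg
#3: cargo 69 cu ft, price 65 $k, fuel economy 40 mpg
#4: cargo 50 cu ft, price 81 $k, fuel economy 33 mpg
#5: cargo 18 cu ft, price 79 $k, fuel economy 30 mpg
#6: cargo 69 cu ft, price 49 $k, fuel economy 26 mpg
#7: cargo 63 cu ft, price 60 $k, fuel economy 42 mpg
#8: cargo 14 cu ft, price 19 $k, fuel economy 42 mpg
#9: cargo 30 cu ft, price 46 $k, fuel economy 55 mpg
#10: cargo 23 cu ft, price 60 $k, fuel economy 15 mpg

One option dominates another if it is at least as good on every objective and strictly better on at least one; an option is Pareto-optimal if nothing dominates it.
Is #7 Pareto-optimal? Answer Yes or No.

#1: worse on price (78 vs 60).
#2: worse on cargo (48 vs 63).
#3: worse on price (65 vs 60).
#4: worse on cargo (50 vs 63).
#5: worse on cargo (18 vs 63).
#6: worse on fuel economy (26 vs 42).
#8: worse on cargo (14 vs 63).
#9: worse on cargo (30 vs 63).
#10: worse on cargo (23 vs 63).
No option is at least as good as #7 on every objective and strictly better on one.

Yes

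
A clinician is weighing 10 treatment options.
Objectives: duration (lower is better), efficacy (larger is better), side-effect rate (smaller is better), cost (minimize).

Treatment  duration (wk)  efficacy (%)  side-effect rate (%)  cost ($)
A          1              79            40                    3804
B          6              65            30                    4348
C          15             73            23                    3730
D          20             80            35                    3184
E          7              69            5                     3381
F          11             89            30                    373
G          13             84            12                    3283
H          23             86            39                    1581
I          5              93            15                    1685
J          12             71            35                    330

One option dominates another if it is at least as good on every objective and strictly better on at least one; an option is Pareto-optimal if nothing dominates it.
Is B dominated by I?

Yes

I vs B: duration 5≤6, efficacy 93≥65, side-effect rate 15≤30, cost 1685≤4348 — I is at least as good on every objective with at least one strict improvement.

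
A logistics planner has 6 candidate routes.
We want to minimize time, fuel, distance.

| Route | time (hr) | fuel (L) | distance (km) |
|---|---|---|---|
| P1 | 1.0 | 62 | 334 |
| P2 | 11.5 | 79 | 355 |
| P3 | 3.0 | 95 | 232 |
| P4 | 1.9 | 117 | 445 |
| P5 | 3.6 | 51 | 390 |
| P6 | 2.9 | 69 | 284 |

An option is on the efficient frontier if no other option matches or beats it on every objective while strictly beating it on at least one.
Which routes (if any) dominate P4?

P1: time 1.0≤1.9, fuel 62≤117, distance 334≤445 — dominates P4.
Others (P2, P3, P5, P6) are each worse than P4 on at least one objective.

P1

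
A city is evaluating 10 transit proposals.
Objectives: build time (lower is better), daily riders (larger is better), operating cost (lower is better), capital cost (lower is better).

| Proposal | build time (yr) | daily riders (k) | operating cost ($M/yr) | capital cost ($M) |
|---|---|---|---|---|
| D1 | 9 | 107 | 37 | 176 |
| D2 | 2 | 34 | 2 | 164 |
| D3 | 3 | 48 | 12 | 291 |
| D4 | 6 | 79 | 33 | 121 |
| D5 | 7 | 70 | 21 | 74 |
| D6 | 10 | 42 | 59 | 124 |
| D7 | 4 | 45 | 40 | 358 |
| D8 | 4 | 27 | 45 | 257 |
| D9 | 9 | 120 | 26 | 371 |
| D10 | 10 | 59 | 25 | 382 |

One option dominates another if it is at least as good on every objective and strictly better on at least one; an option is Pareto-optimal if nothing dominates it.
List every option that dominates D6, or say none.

D4: build time 6≤10, daily riders 79≥42, operating cost 33≤59, capital cost 121≤124 — dominates D6.
D5: build time 7≤10, daily riders 70≥42, operating cost 21≤59, capital cost 74≤124 — dominates D6.
Others (D1, D2, D3, D7, D8, D9, D10) are each worse than D6 on at least one objective.

D4, D5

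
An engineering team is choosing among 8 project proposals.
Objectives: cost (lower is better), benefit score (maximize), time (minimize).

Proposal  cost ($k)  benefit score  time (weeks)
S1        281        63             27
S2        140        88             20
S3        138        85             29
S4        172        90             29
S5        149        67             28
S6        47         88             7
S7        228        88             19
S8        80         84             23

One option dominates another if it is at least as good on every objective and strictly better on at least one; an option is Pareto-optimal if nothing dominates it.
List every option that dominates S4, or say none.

S1: worse on cost (281 vs 172).
S2: worse on benefit score (88 vs 90).
S3: worse on benefit score (85 vs 90).
S5: worse on benefit score (67 vs 90).
S6: worse on benefit score (88 vs 90).
S7: worse on cost (228 vs 172).
S8: worse on benefit score (84 vs 90).
No option dominates S4.

none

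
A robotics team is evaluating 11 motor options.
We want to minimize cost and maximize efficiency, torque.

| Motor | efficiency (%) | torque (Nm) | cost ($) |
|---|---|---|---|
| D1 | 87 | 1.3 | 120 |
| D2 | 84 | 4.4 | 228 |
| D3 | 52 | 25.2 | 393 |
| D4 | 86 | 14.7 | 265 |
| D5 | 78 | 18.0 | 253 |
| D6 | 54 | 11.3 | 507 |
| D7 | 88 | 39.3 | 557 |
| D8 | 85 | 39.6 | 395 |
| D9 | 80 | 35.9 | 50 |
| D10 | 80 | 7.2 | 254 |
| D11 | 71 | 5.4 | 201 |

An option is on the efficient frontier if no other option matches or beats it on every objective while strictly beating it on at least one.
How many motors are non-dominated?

D1: not dominated.
D2: not dominated.
D3: dominated by D9 (efficiency 80≥52, torque 35.9≥25.2, cost 50≤393).
D4: not dominated.
D5: dominated by D9 (efficiency 80≥78, torque 35.9≥18.0, cost 50≤253).
D6: dominated by D4 (efficiency 86≥54, torque 14.7≥11.3, cost 265≤507).
D7: not dominated (best efficiency).
D8: not dominated (best torque).
D9: not dominated (best cost).
D10: dominated by D9 (efficiency 80≥80, torque 35.9≥7.2, cost 50≤254).
D11: dominated by D9 (efficiency 80≥71, torque 35.9≥5.4, cost 50≤201).
Pareto-optimal: D1, D2, D4, D7, D8, D9 → 6.

6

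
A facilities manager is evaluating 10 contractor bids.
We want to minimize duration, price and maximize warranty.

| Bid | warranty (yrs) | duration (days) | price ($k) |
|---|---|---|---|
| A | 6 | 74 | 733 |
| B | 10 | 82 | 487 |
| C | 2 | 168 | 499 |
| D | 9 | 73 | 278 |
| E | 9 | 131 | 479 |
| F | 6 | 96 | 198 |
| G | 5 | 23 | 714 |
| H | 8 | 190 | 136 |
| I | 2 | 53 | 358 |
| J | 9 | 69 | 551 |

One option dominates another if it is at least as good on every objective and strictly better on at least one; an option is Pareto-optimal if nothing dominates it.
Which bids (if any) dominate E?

D

D: warranty 9≥9, duration 73≤131, price 278≤479 — dominates E.
Others (A, B, C, F, G, H, I, J) are each worse than E on at least one objective.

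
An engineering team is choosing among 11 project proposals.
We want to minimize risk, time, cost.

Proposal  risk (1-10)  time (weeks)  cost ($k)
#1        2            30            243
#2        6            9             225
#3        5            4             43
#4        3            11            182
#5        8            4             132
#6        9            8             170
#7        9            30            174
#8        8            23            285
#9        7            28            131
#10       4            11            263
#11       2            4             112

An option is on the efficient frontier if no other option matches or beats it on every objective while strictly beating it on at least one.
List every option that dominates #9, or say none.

#3: risk 5≤7, time 4≤28, cost 43≤131 — dominates #9.
#11: risk 2≤7, time 4≤28, cost 112≤131 — dominates #9.
Others (#1, #2, #4, #5, #6, #7, #8, #10) are each worse than #9 on at least one objective.

#3, #11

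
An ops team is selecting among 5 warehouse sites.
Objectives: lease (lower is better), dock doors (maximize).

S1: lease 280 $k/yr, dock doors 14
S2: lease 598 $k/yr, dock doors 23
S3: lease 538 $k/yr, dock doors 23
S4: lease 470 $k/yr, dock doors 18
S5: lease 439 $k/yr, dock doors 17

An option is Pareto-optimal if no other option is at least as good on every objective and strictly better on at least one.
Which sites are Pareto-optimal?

S1, S3, S4, S5

S1: not dominated (best lease).
S2: dominated by S3 (lease 538≤598, dock doors 23≥23).
S3: not dominated.
S4: not dominated.
S5: not dominated.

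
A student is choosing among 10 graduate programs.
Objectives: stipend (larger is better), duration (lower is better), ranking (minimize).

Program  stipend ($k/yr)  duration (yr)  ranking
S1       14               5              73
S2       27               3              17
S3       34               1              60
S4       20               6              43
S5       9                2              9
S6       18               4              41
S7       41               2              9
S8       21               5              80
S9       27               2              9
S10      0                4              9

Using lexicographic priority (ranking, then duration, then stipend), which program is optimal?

First minimize ranking: best is 9, kept {S5, S7, S9, S10}.
Then minimize duration: best is 2, kept {S5, S7, S9}.
Then maximize stipend: best is 41, kept {S7}.

S7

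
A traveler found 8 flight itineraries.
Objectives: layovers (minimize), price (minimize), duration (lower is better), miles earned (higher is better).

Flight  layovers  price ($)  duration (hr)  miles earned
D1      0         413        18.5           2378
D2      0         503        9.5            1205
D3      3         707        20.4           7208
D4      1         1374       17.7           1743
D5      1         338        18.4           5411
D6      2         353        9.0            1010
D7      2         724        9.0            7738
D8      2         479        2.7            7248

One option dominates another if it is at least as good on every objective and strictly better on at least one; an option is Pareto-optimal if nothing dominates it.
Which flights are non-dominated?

D1: not dominated.
D2: not dominated.
D3: dominated by D8 (layovers 2≤3, price 479≤707, duration 2.7≤20.4, miles earned 7248≥7208).
D4: not dominated.
D5: not dominated (best price).
D6: not dominated.
D7: not dominated (best miles earned).
D8: not dominated (best duration).

D1, D2, D4, D5, D6, D7, D8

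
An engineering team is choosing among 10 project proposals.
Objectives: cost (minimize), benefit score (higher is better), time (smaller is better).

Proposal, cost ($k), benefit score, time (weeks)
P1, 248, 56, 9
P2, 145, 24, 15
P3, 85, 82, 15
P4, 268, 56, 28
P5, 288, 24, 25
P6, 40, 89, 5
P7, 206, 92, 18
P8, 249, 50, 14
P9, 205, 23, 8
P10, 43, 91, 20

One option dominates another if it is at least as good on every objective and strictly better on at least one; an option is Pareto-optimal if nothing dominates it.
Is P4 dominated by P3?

P3 vs P4: cost 85≤268, benefit score 82≥56, time 15≤28 — P3 is at least as good on every objective with at least one strict improvement.

Yes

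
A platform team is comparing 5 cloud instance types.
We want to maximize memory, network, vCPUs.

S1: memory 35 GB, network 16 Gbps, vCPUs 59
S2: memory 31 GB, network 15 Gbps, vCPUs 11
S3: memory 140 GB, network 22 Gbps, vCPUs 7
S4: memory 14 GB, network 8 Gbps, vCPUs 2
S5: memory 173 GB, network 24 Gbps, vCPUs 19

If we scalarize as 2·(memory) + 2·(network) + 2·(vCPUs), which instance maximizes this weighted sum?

S1: 2·35 + 2·16 + 2·59 = 220
S2: 2·31 + 2·15 + 2·11 = 114
S3: 2·140 + 2·22 + 2·7 = 338
S4: 2·14 + 2·8 + 2·2 = 48
S5: 2·173 + 2·24 + 2·19 = 432
Highest: S5 at 432.

S5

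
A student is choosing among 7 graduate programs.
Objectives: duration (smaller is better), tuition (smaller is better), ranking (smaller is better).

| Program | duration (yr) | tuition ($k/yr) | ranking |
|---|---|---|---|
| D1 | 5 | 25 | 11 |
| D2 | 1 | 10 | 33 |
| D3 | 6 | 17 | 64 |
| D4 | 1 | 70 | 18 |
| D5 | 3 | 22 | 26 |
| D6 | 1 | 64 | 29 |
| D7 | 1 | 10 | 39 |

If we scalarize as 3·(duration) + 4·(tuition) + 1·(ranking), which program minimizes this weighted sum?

D2

D1: 3·5 + 4·25 + 1·11 = 126
D2: 3·1 + 4·10 + 1·33 = 76
D3: 3·6 + 4·17 + 1·64 = 150
D4: 3·1 + 4·70 + 1·18 = 301
D5: 3·3 + 4·22 + 1·26 = 123
D6: 3·1 + 4·64 + 1·29 = 288
D7: 3·1 + 4·10 + 1·39 = 82
Lowest: D2 at 76.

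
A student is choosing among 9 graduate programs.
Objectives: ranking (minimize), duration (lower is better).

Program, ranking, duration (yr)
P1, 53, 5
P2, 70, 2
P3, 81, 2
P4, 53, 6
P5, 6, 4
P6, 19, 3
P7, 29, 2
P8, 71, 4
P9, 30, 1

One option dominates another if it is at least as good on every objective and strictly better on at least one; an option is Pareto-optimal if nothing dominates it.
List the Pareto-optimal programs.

P1: dominated by P5 (ranking 6≤53, duration 4≤5).
P2: dominated by P7 (ranking 29≤70, duration 2≤2).
P3: dominated by P2 (ranking 70≤81, duration 2≤2).
P4: dominated by P1 (ranking 53≤53, duration 5≤6).
P5: not dominated (best ranking).
P6: not dominated.
P7: not dominated.
P8: dominated by P2 (ranking 70≤71, duration 2≤4).
P9: not dominated (best duration).

P5, P6, P7, P9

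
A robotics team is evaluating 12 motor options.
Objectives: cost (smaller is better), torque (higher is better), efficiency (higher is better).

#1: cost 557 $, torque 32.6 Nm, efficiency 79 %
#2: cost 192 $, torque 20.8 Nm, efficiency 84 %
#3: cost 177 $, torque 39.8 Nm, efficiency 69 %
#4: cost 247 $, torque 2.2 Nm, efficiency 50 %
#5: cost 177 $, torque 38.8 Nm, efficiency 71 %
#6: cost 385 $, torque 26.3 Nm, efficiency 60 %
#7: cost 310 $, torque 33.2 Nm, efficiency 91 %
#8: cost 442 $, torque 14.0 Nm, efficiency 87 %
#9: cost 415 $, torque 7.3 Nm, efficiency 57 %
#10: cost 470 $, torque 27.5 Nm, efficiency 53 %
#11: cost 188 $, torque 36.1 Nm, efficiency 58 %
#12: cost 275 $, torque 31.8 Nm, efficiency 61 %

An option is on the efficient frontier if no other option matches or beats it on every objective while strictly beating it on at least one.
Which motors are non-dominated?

#1: dominated by #7 (cost 310≤557, torque 33.2≥32.6, efficiency 91≥79).
#2: not dominated.
#3: not dominated (best torque).
#4: dominated by #2 (cost 192≤247, torque 20.8≥2.2, efficiency 84≥50).
#5: not dominated.
#6: dominated by #3 (cost 177≤385, torque 39.8≥26.3, efficiency 69≥60).
#7: not dominated (best efficiency).
#8: dominated by #7 (cost 310≤442, torque 33.2≥14.0, efficiency 91≥87).
#9: dominated by #2 (cost 192≤415, torque 20.8≥7.3, efficiency 84≥57).
#10: dominated by #3 (cost 177≤470, torque 39.8≥27.5, efficiency 69≥53).
#11: dominated by #3 (cost 177≤188, torque 39.8≥36.1, efficiency 69≥58).
#12: dominated by #3 (cost 177≤275, torque 39.8≥31.8, efficiency 69≥61).

#2, #3, #5, #7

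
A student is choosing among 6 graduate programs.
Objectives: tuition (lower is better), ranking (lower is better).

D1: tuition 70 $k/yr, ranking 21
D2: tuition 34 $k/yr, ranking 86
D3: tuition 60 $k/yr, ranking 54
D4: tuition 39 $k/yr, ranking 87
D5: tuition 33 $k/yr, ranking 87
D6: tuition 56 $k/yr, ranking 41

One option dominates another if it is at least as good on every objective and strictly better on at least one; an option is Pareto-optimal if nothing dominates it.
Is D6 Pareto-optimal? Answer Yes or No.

D1: worse on tuition (70 vs 56).
D2: worse on ranking (86 vs 41).
D3: worse on tuition (60 vs 56).
D4: worse on ranking (87 vs 41).
D5: worse on ranking (87 vs 41).
No option is at least as good as D6 on every objective and strictly better on one.

Yes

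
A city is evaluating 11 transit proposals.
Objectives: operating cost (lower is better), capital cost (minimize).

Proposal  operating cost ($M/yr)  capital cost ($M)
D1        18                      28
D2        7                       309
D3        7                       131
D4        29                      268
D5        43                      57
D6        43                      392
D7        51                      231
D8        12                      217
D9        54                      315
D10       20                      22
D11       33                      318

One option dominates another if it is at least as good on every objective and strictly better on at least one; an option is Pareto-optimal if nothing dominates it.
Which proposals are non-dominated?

D1: not dominated.
D2: dominated by D3 (operating cost 7≤7, capital cost 131≤309).
D3: not dominated.
D4: dominated by D1 (operating cost 18≤29, capital cost 28≤268).
D5: dominated by D1 (operating cost 18≤43, capital cost 28≤57).
D6: dominated by D1 (operating cost 18≤43, capital cost 28≤392).
D7: dominated by D1 (operating cost 18≤51, capital cost 28≤231).
D8: dominated by D3 (operating cost 7≤12, capital cost 131≤217).
D9: dominated by D1 (operating cost 18≤54, capital cost 28≤315).
D10: not dominated (best capital cost).
D11: dominated by D1 (operating cost 18≤33, capital cost 28≤318).

D1, D3, D10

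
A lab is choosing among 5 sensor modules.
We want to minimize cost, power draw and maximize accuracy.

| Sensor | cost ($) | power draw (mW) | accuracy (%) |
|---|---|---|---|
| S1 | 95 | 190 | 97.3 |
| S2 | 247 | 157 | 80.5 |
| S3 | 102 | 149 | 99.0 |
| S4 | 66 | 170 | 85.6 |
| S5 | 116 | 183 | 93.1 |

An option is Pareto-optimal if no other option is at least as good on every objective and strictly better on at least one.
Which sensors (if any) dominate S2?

S3: cost 102≤247, power draw 149≤157, accuracy 99.0≥80.5 — dominates S2.
Others (S1, S4, S5) are each worse than S2 on at least one objective.

S3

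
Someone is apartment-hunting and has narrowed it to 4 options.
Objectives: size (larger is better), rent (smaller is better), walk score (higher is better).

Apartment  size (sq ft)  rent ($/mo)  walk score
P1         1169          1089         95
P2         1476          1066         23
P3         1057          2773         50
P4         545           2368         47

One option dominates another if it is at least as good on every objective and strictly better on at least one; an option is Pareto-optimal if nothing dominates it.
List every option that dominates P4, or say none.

P1

P1: size 1169≥545, rent 1089≤2368, walk score 95≥47 — dominates P4.
Others (P2, P3) are each worse than P4 on at least one objective.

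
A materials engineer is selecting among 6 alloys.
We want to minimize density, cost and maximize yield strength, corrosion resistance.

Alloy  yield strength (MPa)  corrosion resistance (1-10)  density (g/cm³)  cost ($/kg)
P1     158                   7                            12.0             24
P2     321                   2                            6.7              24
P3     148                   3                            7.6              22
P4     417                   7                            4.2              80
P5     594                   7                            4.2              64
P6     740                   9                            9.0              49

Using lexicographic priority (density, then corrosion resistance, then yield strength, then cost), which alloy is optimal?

First minimize density: best is 4.2, kept {P4, P5}.
Then maximize corrosion resistance: best is 7, kept {P4, P5}.
Then maximize yield strength: best is 594, kept {P5}.

P5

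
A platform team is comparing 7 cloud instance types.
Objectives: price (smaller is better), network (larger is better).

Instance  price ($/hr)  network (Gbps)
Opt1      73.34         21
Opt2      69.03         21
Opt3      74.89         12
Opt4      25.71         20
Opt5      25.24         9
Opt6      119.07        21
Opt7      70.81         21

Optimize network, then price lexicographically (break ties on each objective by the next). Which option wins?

First maximize network: best is 21, kept {Opt1, Opt2, Opt6, Opt7}.
Then minimize price: best is 69.03, kept {Opt2}.

Opt2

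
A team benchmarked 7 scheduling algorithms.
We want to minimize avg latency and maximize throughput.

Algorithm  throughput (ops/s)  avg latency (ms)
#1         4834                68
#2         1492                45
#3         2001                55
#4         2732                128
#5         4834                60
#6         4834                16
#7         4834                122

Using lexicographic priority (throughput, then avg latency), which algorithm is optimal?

#6

First maximize throughput: best is 4834, kept {#1, #5, #6, #7}.
Then minimize avg latency: best is 16, kept {#6}.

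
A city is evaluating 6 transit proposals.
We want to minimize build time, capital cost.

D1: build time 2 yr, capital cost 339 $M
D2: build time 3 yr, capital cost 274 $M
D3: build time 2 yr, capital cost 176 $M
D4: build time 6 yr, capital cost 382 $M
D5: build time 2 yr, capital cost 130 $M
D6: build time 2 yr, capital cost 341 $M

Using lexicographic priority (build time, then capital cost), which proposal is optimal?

First minimize build time: best is 2, kept {D1, D3, D5, D6}.
Then minimize capital cost: best is 130, kept {D5}.

D5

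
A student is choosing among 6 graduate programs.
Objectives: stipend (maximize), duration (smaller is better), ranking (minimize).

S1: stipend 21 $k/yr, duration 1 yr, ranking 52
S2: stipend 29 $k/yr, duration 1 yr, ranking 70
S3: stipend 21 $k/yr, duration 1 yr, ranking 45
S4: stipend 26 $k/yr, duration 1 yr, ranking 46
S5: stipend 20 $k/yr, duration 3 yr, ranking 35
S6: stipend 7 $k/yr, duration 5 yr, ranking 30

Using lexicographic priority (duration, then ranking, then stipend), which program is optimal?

S3

First minimize duration: best is 1, kept {S1, S2, S3, S4}.
Then minimize ranking: best is 45, kept {S3}.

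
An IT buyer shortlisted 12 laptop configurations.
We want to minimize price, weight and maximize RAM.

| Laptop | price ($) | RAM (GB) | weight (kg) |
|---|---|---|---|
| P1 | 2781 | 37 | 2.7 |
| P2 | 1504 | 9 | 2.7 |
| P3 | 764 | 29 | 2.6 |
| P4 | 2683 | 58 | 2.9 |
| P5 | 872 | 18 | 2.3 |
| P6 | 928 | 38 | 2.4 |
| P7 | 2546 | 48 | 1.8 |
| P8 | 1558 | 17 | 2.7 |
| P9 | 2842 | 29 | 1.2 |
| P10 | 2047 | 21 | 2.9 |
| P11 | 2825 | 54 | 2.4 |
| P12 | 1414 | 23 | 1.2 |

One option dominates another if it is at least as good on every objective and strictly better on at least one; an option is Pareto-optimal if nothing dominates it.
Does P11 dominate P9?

No

P11 vs P9: P11 is worse on weight (2.4 vs 1.2), so it does not dominate P9.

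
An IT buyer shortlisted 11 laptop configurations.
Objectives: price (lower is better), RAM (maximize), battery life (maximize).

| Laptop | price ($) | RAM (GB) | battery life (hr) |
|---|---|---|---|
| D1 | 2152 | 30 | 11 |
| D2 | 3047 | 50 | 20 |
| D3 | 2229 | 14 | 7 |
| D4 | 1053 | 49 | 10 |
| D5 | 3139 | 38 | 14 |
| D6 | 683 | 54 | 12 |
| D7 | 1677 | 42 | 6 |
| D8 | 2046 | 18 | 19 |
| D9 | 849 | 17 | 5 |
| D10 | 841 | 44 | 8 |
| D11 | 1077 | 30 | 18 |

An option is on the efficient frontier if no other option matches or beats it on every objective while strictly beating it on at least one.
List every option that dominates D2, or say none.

D1: worse on RAM (30 vs 50).
D3: worse on RAM (14 vs 50).
D4: worse on RAM (49 vs 50).
D5: worse on price (3139 vs 3047).
D6: worse on battery life (12 vs 20).
D7: worse on RAM (42 vs 50).
D8: worse on RAM (18 vs 50).
D9: worse on RAM (17 vs 50).
D10: worse on RAM (44 vs 50).
D11: worse on RAM (30 vs 50).
No option dominates D2.

none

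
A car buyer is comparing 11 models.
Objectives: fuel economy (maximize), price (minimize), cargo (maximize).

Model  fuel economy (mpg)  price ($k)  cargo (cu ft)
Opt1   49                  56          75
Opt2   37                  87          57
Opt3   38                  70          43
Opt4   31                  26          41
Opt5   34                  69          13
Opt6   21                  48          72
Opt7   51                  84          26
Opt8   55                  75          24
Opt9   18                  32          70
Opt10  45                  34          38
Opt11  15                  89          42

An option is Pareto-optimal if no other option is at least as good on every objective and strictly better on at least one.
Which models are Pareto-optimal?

Opt1, Opt4, Opt6, Opt7, Opt8, Opt9, Opt10

Opt1: not dominated (best cargo).
Opt2: dominated by Opt1 (fuel economy 49≥37, price 56≤87, cargo 75≥57).
Opt3: dominated by Opt1 (fuel economy 49≥38, price 56≤70, cargo 75≥43).
Opt4: not dominated (best price).
Opt5: dominated by Opt1 (fuel economy 49≥34, price 56≤69, cargo 75≥13).
Opt6: not dominated.
Opt7: not dominated.
Opt8: not dominated (best fuel economy).
Opt9: not dominated.
Opt10: not dominated.
Opt11: dominated by Opt1 (fuel economy 49≥15, price 56≤89, cargo 75≥42).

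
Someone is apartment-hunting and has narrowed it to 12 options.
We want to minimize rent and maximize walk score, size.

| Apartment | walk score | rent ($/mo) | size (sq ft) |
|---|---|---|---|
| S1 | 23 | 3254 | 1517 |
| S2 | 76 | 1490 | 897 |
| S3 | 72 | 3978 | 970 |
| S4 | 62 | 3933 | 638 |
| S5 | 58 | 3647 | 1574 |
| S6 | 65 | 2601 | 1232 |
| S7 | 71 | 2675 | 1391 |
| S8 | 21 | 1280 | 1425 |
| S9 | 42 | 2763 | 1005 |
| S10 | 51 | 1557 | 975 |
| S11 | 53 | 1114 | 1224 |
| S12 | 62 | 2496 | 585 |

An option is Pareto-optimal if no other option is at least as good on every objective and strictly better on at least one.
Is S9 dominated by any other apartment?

S6 vs S9: walk score 65≥42, rent 2601≤2763, size 1232≥1005 — S6 is at least as good on every objective and strictly better on at least one, so S6 dominates S9.

Yes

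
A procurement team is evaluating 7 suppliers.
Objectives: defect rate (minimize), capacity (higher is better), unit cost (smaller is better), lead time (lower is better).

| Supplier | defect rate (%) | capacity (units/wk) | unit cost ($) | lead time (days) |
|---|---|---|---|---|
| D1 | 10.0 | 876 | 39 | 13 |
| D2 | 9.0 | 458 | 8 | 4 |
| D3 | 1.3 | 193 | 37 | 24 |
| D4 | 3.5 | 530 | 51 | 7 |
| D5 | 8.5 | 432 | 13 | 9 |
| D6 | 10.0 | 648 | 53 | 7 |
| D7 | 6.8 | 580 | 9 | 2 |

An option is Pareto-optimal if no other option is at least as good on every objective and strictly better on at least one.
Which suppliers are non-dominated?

D1: not dominated (best capacity).
D2: not dominated (best unit cost).
D3: not dominated (best defect rate).
D4: not dominated.
D5: dominated by D7 (defect rate 6.8≤8.5, capacity 580≥432, unit cost 9≤13, lead time 2≤9).
D6: not dominated.
D7: not dominated (best lead time).

D1, D2, D3, D4, D6, D7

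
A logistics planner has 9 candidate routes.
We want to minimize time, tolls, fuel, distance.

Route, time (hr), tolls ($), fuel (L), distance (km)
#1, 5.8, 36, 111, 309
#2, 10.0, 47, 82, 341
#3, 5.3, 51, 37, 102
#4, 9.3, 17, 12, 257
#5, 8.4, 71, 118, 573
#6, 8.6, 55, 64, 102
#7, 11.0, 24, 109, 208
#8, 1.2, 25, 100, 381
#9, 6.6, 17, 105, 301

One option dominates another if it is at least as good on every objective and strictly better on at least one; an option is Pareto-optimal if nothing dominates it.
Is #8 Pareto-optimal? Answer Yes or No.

#1: worse on time (5.8 vs 1.2).
#2: worse on time (10.0 vs 1.2).
#3: worse on time (5.3 vs 1.2).
#4: worse on time (9.3 vs 1.2).
#5: worse on time (8.4 vs 1.2).
#6: worse on time (8.6 vs 1.2).
#7: worse on time (11.0 vs 1.2).
#9: worse on time (6.6 vs 1.2).
No option is at least as good as #8 on every objective and strictly better on one.

Yes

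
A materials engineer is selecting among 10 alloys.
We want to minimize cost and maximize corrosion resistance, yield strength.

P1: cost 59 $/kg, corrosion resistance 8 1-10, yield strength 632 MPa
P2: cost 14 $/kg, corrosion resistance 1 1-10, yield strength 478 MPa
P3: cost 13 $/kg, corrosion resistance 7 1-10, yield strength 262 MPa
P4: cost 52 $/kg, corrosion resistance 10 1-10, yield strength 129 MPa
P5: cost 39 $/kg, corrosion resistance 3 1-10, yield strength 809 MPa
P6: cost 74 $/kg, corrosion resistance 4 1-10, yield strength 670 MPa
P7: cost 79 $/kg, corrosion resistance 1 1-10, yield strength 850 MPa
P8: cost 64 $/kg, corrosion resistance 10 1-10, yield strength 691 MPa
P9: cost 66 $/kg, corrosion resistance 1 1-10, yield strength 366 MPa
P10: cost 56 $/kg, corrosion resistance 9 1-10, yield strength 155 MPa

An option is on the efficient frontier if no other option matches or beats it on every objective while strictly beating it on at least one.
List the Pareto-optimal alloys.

P1, P2, P3, P4, P5, P7, P8, P10

P1: not dominated.
P2: not dominated.
P3: not dominated (best cost).
P4: not dominated.
P5: not dominated.
P6: dominated by P8 (cost 64≤74, corrosion resistance 10≥4, yield strength 691≥670).
P7: not dominated (best yield strength).
P8: not dominated.
P9: dominated by P1 (cost 59≤66, corrosion resistance 8≥1, yield strength 632≥366).
P10: not dominated.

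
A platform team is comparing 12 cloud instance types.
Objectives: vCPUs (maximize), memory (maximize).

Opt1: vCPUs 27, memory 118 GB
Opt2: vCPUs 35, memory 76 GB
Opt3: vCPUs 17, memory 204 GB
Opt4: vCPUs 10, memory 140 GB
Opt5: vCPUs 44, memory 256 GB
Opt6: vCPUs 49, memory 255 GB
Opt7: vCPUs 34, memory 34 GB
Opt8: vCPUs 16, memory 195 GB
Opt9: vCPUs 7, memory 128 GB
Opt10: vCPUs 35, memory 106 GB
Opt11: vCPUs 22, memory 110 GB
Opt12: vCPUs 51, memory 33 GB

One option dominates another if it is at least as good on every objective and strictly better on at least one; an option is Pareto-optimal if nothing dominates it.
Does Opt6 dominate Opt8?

Yes

Opt6 vs Opt8: vCPUs 49≥16, memory 255≥195 — Opt6 is at least as good on every objective with at least one strict improvement.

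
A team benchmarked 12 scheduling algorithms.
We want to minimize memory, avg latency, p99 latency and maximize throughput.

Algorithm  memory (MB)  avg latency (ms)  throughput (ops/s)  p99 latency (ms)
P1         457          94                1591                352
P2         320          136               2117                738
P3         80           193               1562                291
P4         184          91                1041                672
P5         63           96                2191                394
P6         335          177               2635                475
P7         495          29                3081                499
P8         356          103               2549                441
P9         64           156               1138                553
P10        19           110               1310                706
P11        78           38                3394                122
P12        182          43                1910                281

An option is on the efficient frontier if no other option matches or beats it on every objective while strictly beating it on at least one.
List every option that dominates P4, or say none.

P11, P12

P11: memory 78≤184, avg latency 38≤91, throughput 3394≥1041, p99 latency 122≤672 — dominates P4.
P12: memory 182≤184, avg latency 43≤91, throughput 1910≥1041, p99 latency 281≤672 — dominates P4.
Others (P1, P2, P3, P5, P6, P7, P8, P9, P10) are each worse than P4 on at least one objective.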